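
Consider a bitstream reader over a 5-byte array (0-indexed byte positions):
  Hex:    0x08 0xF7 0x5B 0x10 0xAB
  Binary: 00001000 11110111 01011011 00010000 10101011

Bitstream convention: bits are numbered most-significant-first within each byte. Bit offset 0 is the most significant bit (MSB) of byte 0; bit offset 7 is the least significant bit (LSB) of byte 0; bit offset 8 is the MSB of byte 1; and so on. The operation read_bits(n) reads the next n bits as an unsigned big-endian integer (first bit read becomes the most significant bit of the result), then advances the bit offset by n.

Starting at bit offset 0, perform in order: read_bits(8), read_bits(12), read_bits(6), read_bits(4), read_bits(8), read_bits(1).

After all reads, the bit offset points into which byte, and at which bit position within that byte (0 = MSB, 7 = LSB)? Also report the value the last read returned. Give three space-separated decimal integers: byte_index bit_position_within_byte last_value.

Read 1: bits[0:8] width=8 -> value=8 (bin 00001000); offset now 8 = byte 1 bit 0; 32 bits remain
Read 2: bits[8:20] width=12 -> value=3957 (bin 111101110101); offset now 20 = byte 2 bit 4; 20 bits remain
Read 3: bits[20:26] width=6 -> value=44 (bin 101100); offset now 26 = byte 3 bit 2; 14 bits remain
Read 4: bits[26:30] width=4 -> value=4 (bin 0100); offset now 30 = byte 3 bit 6; 10 bits remain
Read 5: bits[30:38] width=8 -> value=42 (bin 00101010); offset now 38 = byte 4 bit 6; 2 bits remain
Read 6: bits[38:39] width=1 -> value=1 (bin 1); offset now 39 = byte 4 bit 7; 1 bits remain

Answer: 4 7 1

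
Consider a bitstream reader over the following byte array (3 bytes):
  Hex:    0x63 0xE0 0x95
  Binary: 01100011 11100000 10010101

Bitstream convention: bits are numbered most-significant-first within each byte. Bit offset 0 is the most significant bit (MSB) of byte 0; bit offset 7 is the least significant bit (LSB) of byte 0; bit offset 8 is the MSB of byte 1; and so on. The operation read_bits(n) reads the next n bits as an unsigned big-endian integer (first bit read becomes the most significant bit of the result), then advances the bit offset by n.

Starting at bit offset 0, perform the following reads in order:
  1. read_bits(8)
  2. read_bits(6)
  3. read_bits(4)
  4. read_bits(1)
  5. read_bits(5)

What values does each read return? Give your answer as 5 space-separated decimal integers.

Read 1: bits[0:8] width=8 -> value=99 (bin 01100011); offset now 8 = byte 1 bit 0; 16 bits remain
Read 2: bits[8:14] width=6 -> value=56 (bin 111000); offset now 14 = byte 1 bit 6; 10 bits remain
Read 3: bits[14:18] width=4 -> value=2 (bin 0010); offset now 18 = byte 2 bit 2; 6 bits remain
Read 4: bits[18:19] width=1 -> value=0 (bin 0); offset now 19 = byte 2 bit 3; 5 bits remain
Read 5: bits[19:24] width=5 -> value=21 (bin 10101); offset now 24 = byte 3 bit 0; 0 bits remain

Answer: 99 56 2 0 21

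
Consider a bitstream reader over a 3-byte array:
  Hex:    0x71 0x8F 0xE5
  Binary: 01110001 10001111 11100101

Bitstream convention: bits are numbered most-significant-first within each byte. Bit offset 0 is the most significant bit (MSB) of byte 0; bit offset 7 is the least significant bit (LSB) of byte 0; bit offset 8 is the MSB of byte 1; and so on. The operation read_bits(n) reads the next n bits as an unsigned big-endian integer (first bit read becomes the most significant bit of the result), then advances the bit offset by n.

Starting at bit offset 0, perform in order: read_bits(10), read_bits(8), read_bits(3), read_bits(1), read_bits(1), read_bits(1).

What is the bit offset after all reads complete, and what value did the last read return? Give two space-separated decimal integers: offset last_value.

Answer: 24 1

Derivation:
Read 1: bits[0:10] width=10 -> value=454 (bin 0111000110); offset now 10 = byte 1 bit 2; 14 bits remain
Read 2: bits[10:18] width=8 -> value=63 (bin 00111111); offset now 18 = byte 2 bit 2; 6 bits remain
Read 3: bits[18:21] width=3 -> value=4 (bin 100); offset now 21 = byte 2 bit 5; 3 bits remain
Read 4: bits[21:22] width=1 -> value=1 (bin 1); offset now 22 = byte 2 bit 6; 2 bits remain
Read 5: bits[22:23] width=1 -> value=0 (bin 0); offset now 23 = byte 2 bit 7; 1 bits remain
Read 6: bits[23:24] width=1 -> value=1 (bin 1); offset now 24 = byte 3 bit 0; 0 bits remain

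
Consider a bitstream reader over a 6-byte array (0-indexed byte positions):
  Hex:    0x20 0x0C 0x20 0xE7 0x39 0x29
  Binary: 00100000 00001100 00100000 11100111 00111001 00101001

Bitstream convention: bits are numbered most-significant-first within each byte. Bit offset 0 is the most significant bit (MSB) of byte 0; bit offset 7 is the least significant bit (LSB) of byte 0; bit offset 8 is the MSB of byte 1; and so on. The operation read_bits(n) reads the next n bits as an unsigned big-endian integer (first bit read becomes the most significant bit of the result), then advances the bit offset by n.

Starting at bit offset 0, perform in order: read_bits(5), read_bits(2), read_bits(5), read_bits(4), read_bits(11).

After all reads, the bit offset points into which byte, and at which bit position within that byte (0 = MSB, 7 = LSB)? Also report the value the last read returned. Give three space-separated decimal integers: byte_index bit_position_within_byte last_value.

Read 1: bits[0:5] width=5 -> value=4 (bin 00100); offset now 5 = byte 0 bit 5; 43 bits remain
Read 2: bits[5:7] width=2 -> value=0 (bin 00); offset now 7 = byte 0 bit 7; 41 bits remain
Read 3: bits[7:12] width=5 -> value=0 (bin 00000); offset now 12 = byte 1 bit 4; 36 bits remain
Read 4: bits[12:16] width=4 -> value=12 (bin 1100); offset now 16 = byte 2 bit 0; 32 bits remain
Read 5: bits[16:27] width=11 -> value=263 (bin 00100000111); offset now 27 = byte 3 bit 3; 21 bits remain

Answer: 3 3 263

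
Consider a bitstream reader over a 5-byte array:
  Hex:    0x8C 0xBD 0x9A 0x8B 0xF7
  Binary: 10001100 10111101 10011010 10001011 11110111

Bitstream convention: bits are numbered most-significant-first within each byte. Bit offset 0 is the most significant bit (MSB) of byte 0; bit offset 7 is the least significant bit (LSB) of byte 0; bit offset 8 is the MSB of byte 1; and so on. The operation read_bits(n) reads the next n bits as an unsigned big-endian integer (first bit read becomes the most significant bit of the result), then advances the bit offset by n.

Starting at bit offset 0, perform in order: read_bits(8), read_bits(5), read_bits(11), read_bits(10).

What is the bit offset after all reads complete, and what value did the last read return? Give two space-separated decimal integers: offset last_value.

Read 1: bits[0:8] width=8 -> value=140 (bin 10001100); offset now 8 = byte 1 bit 0; 32 bits remain
Read 2: bits[8:13] width=5 -> value=23 (bin 10111); offset now 13 = byte 1 bit 5; 27 bits remain
Read 3: bits[13:24] width=11 -> value=1434 (bin 10110011010); offset now 24 = byte 3 bit 0; 16 bits remain
Read 4: bits[24:34] width=10 -> value=559 (bin 1000101111); offset now 34 = byte 4 bit 2; 6 bits remain

Answer: 34 559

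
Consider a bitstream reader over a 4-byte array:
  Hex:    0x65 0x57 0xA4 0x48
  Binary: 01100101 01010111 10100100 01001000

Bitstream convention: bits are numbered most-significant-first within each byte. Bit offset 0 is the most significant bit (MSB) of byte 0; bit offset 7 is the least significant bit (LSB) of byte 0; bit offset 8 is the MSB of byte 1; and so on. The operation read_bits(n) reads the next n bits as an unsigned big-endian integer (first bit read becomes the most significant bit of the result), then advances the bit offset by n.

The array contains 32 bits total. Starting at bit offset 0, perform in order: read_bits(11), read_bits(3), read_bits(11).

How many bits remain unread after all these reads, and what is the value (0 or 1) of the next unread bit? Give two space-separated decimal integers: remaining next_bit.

Answer: 7 1

Derivation:
Read 1: bits[0:11] width=11 -> value=810 (bin 01100101010); offset now 11 = byte 1 bit 3; 21 bits remain
Read 2: bits[11:14] width=3 -> value=5 (bin 101); offset now 14 = byte 1 bit 6; 18 bits remain
Read 3: bits[14:25] width=11 -> value=1864 (bin 11101001000); offset now 25 = byte 3 bit 1; 7 bits remain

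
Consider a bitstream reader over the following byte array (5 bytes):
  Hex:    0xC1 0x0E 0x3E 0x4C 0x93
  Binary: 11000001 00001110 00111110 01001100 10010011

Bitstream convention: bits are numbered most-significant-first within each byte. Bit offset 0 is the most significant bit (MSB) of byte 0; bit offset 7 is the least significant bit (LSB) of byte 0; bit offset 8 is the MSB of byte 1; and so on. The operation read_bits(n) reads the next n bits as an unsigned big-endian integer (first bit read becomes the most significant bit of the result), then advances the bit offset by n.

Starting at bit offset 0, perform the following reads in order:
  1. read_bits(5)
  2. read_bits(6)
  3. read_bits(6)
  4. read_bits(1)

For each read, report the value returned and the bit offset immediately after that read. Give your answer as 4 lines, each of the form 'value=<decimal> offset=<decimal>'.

Read 1: bits[0:5] width=5 -> value=24 (bin 11000); offset now 5 = byte 0 bit 5; 35 bits remain
Read 2: bits[5:11] width=6 -> value=8 (bin 001000); offset now 11 = byte 1 bit 3; 29 bits remain
Read 3: bits[11:17] width=6 -> value=28 (bin 011100); offset now 17 = byte 2 bit 1; 23 bits remain
Read 4: bits[17:18] width=1 -> value=0 (bin 0); offset now 18 = byte 2 bit 2; 22 bits remain

Answer: value=24 offset=5
value=8 offset=11
value=28 offset=17
value=0 offset=18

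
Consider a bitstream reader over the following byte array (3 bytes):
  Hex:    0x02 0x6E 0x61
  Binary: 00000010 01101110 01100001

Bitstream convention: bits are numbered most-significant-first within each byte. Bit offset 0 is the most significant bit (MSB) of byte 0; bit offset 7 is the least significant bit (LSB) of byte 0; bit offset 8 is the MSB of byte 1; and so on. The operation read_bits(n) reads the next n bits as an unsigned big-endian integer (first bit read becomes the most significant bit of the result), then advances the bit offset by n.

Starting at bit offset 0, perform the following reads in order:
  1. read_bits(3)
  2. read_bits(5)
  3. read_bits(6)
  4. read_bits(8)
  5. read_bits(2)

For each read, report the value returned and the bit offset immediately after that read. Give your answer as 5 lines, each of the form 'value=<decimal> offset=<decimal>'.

Answer: value=0 offset=3
value=2 offset=8
value=27 offset=14
value=152 offset=22
value=1 offset=24

Derivation:
Read 1: bits[0:3] width=3 -> value=0 (bin 000); offset now 3 = byte 0 bit 3; 21 bits remain
Read 2: bits[3:8] width=5 -> value=2 (bin 00010); offset now 8 = byte 1 bit 0; 16 bits remain
Read 3: bits[8:14] width=6 -> value=27 (bin 011011); offset now 14 = byte 1 bit 6; 10 bits remain
Read 4: bits[14:22] width=8 -> value=152 (bin 10011000); offset now 22 = byte 2 bit 6; 2 bits remain
Read 5: bits[22:24] width=2 -> value=1 (bin 01); offset now 24 = byte 3 bit 0; 0 bits remain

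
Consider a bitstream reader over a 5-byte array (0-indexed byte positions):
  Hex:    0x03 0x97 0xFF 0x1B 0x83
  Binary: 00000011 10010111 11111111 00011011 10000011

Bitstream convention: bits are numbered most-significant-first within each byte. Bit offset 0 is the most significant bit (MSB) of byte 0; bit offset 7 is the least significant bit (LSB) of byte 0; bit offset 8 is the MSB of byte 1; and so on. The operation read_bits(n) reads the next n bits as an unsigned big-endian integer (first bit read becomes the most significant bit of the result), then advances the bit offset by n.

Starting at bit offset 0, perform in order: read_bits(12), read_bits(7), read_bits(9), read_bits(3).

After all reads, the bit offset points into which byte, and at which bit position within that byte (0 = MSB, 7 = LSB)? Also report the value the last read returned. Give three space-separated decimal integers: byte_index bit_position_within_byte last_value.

Answer: 3 7 5

Derivation:
Read 1: bits[0:12] width=12 -> value=57 (bin 000000111001); offset now 12 = byte 1 bit 4; 28 bits remain
Read 2: bits[12:19] width=7 -> value=63 (bin 0111111); offset now 19 = byte 2 bit 3; 21 bits remain
Read 3: bits[19:28] width=9 -> value=497 (bin 111110001); offset now 28 = byte 3 bit 4; 12 bits remain
Read 4: bits[28:31] width=3 -> value=5 (bin 101); offset now 31 = byte 3 bit 7; 9 bits remain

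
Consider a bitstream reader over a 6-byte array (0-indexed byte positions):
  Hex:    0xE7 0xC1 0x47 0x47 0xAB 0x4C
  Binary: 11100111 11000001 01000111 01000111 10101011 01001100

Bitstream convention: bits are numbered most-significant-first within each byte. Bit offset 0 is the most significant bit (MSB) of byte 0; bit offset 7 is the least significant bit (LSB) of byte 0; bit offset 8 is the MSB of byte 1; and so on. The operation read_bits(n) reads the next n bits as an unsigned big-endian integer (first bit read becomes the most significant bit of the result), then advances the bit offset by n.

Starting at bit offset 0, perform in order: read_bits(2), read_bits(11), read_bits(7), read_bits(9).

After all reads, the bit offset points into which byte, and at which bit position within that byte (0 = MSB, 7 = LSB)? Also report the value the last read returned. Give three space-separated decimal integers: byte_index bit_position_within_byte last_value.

Answer: 3 5 232

Derivation:
Read 1: bits[0:2] width=2 -> value=3 (bin 11); offset now 2 = byte 0 bit 2; 46 bits remain
Read 2: bits[2:13] width=11 -> value=1272 (bin 10011111000); offset now 13 = byte 1 bit 5; 35 bits remain
Read 3: bits[13:20] width=7 -> value=20 (bin 0010100); offset now 20 = byte 2 bit 4; 28 bits remain
Read 4: bits[20:29] width=9 -> value=232 (bin 011101000); offset now 29 = byte 3 bit 5; 19 bits remain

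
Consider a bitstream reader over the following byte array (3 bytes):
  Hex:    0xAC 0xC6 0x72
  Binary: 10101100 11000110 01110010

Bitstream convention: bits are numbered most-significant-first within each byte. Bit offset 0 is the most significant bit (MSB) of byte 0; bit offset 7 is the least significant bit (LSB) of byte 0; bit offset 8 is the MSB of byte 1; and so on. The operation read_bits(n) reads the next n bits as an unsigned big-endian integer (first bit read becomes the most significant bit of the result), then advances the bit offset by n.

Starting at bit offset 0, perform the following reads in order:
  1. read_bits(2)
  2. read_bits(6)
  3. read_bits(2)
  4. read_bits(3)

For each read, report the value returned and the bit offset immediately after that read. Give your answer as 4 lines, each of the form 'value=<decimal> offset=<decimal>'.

Answer: value=2 offset=2
value=44 offset=8
value=3 offset=10
value=0 offset=13

Derivation:
Read 1: bits[0:2] width=2 -> value=2 (bin 10); offset now 2 = byte 0 bit 2; 22 bits remain
Read 2: bits[2:8] width=6 -> value=44 (bin 101100); offset now 8 = byte 1 bit 0; 16 bits remain
Read 3: bits[8:10] width=2 -> value=3 (bin 11); offset now 10 = byte 1 bit 2; 14 bits remain
Read 4: bits[10:13] width=3 -> value=0 (bin 000); offset now 13 = byte 1 bit 5; 11 bits remain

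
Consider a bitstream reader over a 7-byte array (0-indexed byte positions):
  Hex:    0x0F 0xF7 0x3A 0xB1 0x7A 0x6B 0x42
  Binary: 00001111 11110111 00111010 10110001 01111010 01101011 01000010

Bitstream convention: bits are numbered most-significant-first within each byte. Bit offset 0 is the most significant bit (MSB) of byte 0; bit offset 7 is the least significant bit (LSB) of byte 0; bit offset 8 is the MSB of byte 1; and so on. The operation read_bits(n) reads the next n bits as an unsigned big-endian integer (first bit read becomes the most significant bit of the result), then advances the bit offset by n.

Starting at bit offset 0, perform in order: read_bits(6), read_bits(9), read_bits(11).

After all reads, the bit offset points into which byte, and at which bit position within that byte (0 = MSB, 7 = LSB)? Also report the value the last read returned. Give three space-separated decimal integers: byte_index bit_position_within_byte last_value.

Read 1: bits[0:6] width=6 -> value=3 (bin 000011); offset now 6 = byte 0 bit 6; 50 bits remain
Read 2: bits[6:15] width=9 -> value=507 (bin 111111011); offset now 15 = byte 1 bit 7; 41 bits remain
Read 3: bits[15:26] width=11 -> value=1258 (bin 10011101010); offset now 26 = byte 3 bit 2; 30 bits remain

Answer: 3 2 1258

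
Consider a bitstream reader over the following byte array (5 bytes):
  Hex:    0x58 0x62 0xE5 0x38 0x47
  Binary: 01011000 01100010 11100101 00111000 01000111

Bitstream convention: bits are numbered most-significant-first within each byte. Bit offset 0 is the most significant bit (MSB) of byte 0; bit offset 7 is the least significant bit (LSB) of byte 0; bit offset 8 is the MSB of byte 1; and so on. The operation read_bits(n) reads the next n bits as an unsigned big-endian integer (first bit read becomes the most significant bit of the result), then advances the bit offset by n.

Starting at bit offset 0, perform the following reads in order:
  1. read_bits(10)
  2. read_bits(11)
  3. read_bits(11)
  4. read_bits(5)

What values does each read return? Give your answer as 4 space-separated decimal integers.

Read 1: bits[0:10] width=10 -> value=353 (bin 0101100001); offset now 10 = byte 1 bit 2; 30 bits remain
Read 2: bits[10:21] width=11 -> value=1116 (bin 10001011100); offset now 21 = byte 2 bit 5; 19 bits remain
Read 3: bits[21:32] width=11 -> value=1336 (bin 10100111000); offset now 32 = byte 4 bit 0; 8 bits remain
Read 4: bits[32:37] width=5 -> value=8 (bin 01000); offset now 37 = byte 4 bit 5; 3 bits remain

Answer: 353 1116 1336 8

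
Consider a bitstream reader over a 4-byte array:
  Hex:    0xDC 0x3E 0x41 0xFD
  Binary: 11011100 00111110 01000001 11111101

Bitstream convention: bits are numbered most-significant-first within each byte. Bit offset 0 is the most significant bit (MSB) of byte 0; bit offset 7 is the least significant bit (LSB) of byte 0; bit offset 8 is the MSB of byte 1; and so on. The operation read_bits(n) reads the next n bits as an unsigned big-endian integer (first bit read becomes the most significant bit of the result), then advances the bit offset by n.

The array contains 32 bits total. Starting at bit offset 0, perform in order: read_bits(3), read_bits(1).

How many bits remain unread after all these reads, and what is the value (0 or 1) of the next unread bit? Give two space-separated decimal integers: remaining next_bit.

Read 1: bits[0:3] width=3 -> value=6 (bin 110); offset now 3 = byte 0 bit 3; 29 bits remain
Read 2: bits[3:4] width=1 -> value=1 (bin 1); offset now 4 = byte 0 bit 4; 28 bits remain

Answer: 28 1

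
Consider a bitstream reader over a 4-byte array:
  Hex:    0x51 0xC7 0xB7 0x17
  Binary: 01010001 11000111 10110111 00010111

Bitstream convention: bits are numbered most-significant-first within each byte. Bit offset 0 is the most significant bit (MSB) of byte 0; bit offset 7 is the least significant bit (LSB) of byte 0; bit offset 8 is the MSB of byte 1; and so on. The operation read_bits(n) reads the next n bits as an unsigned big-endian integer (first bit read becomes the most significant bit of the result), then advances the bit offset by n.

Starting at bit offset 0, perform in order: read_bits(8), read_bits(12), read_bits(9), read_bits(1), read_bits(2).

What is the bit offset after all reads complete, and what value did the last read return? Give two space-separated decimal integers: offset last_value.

Read 1: bits[0:8] width=8 -> value=81 (bin 01010001); offset now 8 = byte 1 bit 0; 24 bits remain
Read 2: bits[8:20] width=12 -> value=3195 (bin 110001111011); offset now 20 = byte 2 bit 4; 12 bits remain
Read 3: bits[20:29] width=9 -> value=226 (bin 011100010); offset now 29 = byte 3 bit 5; 3 bits remain
Read 4: bits[29:30] width=1 -> value=1 (bin 1); offset now 30 = byte 3 bit 6; 2 bits remain
Read 5: bits[30:32] width=2 -> value=3 (bin 11); offset now 32 = byte 4 bit 0; 0 bits remain

Answer: 32 3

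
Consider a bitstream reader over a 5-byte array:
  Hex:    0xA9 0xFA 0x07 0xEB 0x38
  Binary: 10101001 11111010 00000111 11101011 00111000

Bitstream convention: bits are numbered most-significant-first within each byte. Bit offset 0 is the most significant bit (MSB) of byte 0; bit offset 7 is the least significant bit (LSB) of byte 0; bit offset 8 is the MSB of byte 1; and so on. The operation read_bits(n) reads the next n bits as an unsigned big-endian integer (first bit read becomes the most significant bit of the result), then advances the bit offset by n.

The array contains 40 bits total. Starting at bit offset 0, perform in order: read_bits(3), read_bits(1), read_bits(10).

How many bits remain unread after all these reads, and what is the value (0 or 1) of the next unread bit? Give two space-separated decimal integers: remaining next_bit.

Answer: 26 1

Derivation:
Read 1: bits[0:3] width=3 -> value=5 (bin 101); offset now 3 = byte 0 bit 3; 37 bits remain
Read 2: bits[3:4] width=1 -> value=0 (bin 0); offset now 4 = byte 0 bit 4; 36 bits remain
Read 3: bits[4:14] width=10 -> value=638 (bin 1001111110); offset now 14 = byte 1 bit 6; 26 bits remain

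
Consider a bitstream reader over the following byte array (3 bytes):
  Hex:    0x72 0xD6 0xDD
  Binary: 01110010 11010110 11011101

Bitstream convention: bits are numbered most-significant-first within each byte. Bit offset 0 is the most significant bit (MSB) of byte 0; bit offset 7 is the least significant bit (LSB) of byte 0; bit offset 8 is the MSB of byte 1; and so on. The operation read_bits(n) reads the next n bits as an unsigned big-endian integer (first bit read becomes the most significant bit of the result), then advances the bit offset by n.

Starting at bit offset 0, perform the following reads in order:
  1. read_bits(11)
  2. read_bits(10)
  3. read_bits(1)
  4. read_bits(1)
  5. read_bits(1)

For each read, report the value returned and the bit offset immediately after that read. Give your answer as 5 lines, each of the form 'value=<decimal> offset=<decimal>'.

Read 1: bits[0:11] width=11 -> value=918 (bin 01110010110); offset now 11 = byte 1 bit 3; 13 bits remain
Read 2: bits[11:21] width=10 -> value=731 (bin 1011011011); offset now 21 = byte 2 bit 5; 3 bits remain
Read 3: bits[21:22] width=1 -> value=1 (bin 1); offset now 22 = byte 2 bit 6; 2 bits remain
Read 4: bits[22:23] width=1 -> value=0 (bin 0); offset now 23 = byte 2 bit 7; 1 bits remain
Read 5: bits[23:24] width=1 -> value=1 (bin 1); offset now 24 = byte 3 bit 0; 0 bits remain

Answer: value=918 offset=11
value=731 offset=21
value=1 offset=22
value=0 offset=23
value=1 offset=24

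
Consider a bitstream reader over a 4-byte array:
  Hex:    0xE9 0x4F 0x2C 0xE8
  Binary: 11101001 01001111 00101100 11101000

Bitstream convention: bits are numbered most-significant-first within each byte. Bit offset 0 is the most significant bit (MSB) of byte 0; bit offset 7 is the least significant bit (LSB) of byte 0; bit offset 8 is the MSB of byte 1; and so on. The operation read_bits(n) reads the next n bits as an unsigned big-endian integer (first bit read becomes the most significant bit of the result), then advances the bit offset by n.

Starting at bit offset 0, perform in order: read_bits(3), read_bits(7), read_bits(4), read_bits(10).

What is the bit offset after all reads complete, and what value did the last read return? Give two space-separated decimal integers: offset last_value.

Read 1: bits[0:3] width=3 -> value=7 (bin 111); offset now 3 = byte 0 bit 3; 29 bits remain
Read 2: bits[3:10] width=7 -> value=37 (bin 0100101); offset now 10 = byte 1 bit 2; 22 bits remain
Read 3: bits[10:14] width=4 -> value=3 (bin 0011); offset now 14 = byte 1 bit 6; 18 bits remain
Read 4: bits[14:24] width=10 -> value=812 (bin 1100101100); offset now 24 = byte 3 bit 0; 8 bits remain

Answer: 24 812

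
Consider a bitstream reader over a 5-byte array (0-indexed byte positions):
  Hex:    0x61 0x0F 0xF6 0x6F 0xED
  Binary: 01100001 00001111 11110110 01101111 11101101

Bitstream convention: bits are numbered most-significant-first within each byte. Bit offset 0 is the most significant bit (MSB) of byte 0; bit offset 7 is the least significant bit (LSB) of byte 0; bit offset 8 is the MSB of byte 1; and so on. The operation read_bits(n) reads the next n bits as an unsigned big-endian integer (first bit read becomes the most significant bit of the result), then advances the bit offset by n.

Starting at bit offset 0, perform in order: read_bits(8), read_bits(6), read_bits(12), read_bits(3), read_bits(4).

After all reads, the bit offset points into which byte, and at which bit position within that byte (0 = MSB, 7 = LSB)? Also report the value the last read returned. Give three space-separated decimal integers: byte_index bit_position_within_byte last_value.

Answer: 4 1 15

Derivation:
Read 1: bits[0:8] width=8 -> value=97 (bin 01100001); offset now 8 = byte 1 bit 0; 32 bits remain
Read 2: bits[8:14] width=6 -> value=3 (bin 000011); offset now 14 = byte 1 bit 6; 26 bits remain
Read 3: bits[14:26] width=12 -> value=4057 (bin 111111011001); offset now 26 = byte 3 bit 2; 14 bits remain
Read 4: bits[26:29] width=3 -> value=5 (bin 101); offset now 29 = byte 3 bit 5; 11 bits remain
Read 5: bits[29:33] width=4 -> value=15 (bin 1111); offset now 33 = byte 4 bit 1; 7 bits remain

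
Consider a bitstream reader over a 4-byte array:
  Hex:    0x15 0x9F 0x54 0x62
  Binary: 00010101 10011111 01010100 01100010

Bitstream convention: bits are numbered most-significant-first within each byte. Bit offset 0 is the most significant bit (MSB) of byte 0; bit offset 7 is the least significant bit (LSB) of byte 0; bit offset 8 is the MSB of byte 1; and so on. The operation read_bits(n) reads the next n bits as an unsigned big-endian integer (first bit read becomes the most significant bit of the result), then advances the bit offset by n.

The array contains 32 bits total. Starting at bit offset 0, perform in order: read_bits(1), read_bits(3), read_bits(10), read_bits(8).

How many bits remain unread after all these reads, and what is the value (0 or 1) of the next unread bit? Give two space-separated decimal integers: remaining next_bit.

Read 1: bits[0:1] width=1 -> value=0 (bin 0); offset now 1 = byte 0 bit 1; 31 bits remain
Read 2: bits[1:4] width=3 -> value=1 (bin 001); offset now 4 = byte 0 bit 4; 28 bits remain
Read 3: bits[4:14] width=10 -> value=359 (bin 0101100111); offset now 14 = byte 1 bit 6; 18 bits remain
Read 4: bits[14:22] width=8 -> value=213 (bin 11010101); offset now 22 = byte 2 bit 6; 10 bits remain

Answer: 10 0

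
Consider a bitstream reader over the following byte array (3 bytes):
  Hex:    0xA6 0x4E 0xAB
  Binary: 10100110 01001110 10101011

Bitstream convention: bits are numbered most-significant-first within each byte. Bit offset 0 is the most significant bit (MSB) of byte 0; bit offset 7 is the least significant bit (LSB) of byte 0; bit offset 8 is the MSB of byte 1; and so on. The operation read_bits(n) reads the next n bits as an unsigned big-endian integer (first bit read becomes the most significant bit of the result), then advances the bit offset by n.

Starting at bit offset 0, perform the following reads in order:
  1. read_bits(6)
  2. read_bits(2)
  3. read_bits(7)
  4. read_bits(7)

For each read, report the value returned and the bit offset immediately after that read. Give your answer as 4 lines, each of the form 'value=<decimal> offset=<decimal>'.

Answer: value=41 offset=6
value=2 offset=8
value=39 offset=15
value=42 offset=22

Derivation:
Read 1: bits[0:6] width=6 -> value=41 (bin 101001); offset now 6 = byte 0 bit 6; 18 bits remain
Read 2: bits[6:8] width=2 -> value=2 (bin 10); offset now 8 = byte 1 bit 0; 16 bits remain
Read 3: bits[8:15] width=7 -> value=39 (bin 0100111); offset now 15 = byte 1 bit 7; 9 bits remain
Read 4: bits[15:22] width=7 -> value=42 (bin 0101010); offset now 22 = byte 2 bit 6; 2 bits remain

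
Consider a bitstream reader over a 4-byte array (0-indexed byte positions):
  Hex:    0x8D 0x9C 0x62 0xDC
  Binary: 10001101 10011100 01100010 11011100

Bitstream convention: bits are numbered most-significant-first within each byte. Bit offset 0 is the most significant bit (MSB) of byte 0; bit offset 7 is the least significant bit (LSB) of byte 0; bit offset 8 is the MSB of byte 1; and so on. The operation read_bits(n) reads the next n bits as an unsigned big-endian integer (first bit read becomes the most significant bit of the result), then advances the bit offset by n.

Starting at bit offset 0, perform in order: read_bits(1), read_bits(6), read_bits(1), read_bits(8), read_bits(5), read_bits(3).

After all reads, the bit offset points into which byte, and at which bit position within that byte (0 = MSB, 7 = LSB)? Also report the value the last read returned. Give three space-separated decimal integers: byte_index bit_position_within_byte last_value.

Answer: 3 0 2

Derivation:
Read 1: bits[0:1] width=1 -> value=1 (bin 1); offset now 1 = byte 0 bit 1; 31 bits remain
Read 2: bits[1:7] width=6 -> value=6 (bin 000110); offset now 7 = byte 0 bit 7; 25 bits remain
Read 3: bits[7:8] width=1 -> value=1 (bin 1); offset now 8 = byte 1 bit 0; 24 bits remain
Read 4: bits[8:16] width=8 -> value=156 (bin 10011100); offset now 16 = byte 2 bit 0; 16 bits remain
Read 5: bits[16:21] width=5 -> value=12 (bin 01100); offset now 21 = byte 2 bit 5; 11 bits remain
Read 6: bits[21:24] width=3 -> value=2 (bin 010); offset now 24 = byte 3 bit 0; 8 bits remain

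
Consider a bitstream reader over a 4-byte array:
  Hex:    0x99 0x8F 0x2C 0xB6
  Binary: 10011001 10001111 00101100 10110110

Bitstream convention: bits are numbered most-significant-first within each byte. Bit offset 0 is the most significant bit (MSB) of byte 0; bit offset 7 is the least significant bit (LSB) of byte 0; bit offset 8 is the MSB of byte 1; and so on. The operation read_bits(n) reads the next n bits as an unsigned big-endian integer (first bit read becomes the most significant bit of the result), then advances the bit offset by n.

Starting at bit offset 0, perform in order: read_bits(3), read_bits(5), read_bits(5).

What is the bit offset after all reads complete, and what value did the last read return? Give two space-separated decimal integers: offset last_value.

Read 1: bits[0:3] width=3 -> value=4 (bin 100); offset now 3 = byte 0 bit 3; 29 bits remain
Read 2: bits[3:8] width=5 -> value=25 (bin 11001); offset now 8 = byte 1 bit 0; 24 bits remain
Read 3: bits[8:13] width=5 -> value=17 (bin 10001); offset now 13 = byte 1 bit 5; 19 bits remain

Answer: 13 17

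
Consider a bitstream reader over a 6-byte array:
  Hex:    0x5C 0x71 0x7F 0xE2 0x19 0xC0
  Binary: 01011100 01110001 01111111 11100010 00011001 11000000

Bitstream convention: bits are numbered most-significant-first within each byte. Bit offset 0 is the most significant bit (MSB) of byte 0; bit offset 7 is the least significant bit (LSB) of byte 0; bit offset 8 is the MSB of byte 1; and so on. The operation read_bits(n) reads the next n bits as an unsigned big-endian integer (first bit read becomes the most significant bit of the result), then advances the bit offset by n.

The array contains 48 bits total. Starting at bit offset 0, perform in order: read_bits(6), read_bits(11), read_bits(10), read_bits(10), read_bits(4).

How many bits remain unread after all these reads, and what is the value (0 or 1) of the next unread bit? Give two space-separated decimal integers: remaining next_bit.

Read 1: bits[0:6] width=6 -> value=23 (bin 010111); offset now 6 = byte 0 bit 6; 42 bits remain
Read 2: bits[6:17] width=11 -> value=226 (bin 00011100010); offset now 17 = byte 2 bit 1; 31 bits remain
Read 3: bits[17:27] width=10 -> value=1023 (bin 1111111111); offset now 27 = byte 3 bit 3; 21 bits remain
Read 4: bits[27:37] width=10 -> value=67 (bin 0001000011); offset now 37 = byte 4 bit 5; 11 bits remain
Read 5: bits[37:41] width=4 -> value=3 (bin 0011); offset now 41 = byte 5 bit 1; 7 bits remain

Answer: 7 1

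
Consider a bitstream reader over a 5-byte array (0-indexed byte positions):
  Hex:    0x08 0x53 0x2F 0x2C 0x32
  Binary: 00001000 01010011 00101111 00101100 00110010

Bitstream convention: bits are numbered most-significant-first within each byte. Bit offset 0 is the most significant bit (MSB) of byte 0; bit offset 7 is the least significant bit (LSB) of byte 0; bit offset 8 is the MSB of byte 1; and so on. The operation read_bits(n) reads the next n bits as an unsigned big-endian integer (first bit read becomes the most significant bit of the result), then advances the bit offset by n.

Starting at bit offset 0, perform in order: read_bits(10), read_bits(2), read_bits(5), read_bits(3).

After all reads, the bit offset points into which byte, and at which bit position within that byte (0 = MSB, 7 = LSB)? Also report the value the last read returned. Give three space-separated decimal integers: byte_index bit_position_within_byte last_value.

Read 1: bits[0:10] width=10 -> value=33 (bin 0000100001); offset now 10 = byte 1 bit 2; 30 bits remain
Read 2: bits[10:12] width=2 -> value=1 (bin 01); offset now 12 = byte 1 bit 4; 28 bits remain
Read 3: bits[12:17] width=5 -> value=6 (bin 00110); offset now 17 = byte 2 bit 1; 23 bits remain
Read 4: bits[17:20] width=3 -> value=2 (bin 010); offset now 20 = byte 2 bit 4; 20 bits remain

Answer: 2 4 2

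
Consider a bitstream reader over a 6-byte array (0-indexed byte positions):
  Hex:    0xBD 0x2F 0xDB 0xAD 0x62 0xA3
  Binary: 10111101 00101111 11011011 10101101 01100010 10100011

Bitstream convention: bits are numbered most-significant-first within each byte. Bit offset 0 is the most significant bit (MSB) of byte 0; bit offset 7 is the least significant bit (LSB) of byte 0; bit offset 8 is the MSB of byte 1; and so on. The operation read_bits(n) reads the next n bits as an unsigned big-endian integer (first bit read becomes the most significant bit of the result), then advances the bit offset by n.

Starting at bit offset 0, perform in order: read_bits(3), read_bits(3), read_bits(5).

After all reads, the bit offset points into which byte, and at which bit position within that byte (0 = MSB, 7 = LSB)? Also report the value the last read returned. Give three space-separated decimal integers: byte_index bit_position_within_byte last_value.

Answer: 1 3 9

Derivation:
Read 1: bits[0:3] width=3 -> value=5 (bin 101); offset now 3 = byte 0 bit 3; 45 bits remain
Read 2: bits[3:6] width=3 -> value=7 (bin 111); offset now 6 = byte 0 bit 6; 42 bits remain
Read 3: bits[6:11] width=5 -> value=9 (bin 01001); offset now 11 = byte 1 bit 3; 37 bits remain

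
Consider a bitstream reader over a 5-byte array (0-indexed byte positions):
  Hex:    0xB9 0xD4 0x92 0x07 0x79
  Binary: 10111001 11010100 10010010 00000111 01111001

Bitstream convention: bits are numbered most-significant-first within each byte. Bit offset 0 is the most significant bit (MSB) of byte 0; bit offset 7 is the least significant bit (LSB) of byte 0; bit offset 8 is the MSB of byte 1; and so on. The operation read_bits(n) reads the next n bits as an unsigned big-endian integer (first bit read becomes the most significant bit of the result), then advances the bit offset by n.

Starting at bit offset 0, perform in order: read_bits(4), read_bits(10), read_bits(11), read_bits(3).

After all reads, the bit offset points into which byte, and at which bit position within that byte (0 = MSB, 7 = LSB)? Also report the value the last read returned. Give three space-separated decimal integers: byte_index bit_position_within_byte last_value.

Read 1: bits[0:4] width=4 -> value=11 (bin 1011); offset now 4 = byte 0 bit 4; 36 bits remain
Read 2: bits[4:14] width=10 -> value=629 (bin 1001110101); offset now 14 = byte 1 bit 6; 26 bits remain
Read 3: bits[14:25] width=11 -> value=292 (bin 00100100100); offset now 25 = byte 3 bit 1; 15 bits remain
Read 4: bits[25:28] width=3 -> value=0 (bin 000); offset now 28 = byte 3 bit 4; 12 bits remain

Answer: 3 4 0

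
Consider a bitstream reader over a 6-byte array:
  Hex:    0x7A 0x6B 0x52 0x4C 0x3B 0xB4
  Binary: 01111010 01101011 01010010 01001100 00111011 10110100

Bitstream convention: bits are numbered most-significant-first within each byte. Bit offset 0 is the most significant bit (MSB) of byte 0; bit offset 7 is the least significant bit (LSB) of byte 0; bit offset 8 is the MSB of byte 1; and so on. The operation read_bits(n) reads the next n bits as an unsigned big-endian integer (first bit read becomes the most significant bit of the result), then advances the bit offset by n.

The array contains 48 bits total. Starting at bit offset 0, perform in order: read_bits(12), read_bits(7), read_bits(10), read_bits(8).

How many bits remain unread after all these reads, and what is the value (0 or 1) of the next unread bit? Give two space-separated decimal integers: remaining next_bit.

Read 1: bits[0:12] width=12 -> value=1958 (bin 011110100110); offset now 12 = byte 1 bit 4; 36 bits remain
Read 2: bits[12:19] width=7 -> value=90 (bin 1011010); offset now 19 = byte 2 bit 3; 29 bits remain
Read 3: bits[19:29] width=10 -> value=585 (bin 1001001001); offset now 29 = byte 3 bit 5; 19 bits remain
Read 4: bits[29:37] width=8 -> value=135 (bin 10000111); offset now 37 = byte 4 bit 5; 11 bits remain

Answer: 11 0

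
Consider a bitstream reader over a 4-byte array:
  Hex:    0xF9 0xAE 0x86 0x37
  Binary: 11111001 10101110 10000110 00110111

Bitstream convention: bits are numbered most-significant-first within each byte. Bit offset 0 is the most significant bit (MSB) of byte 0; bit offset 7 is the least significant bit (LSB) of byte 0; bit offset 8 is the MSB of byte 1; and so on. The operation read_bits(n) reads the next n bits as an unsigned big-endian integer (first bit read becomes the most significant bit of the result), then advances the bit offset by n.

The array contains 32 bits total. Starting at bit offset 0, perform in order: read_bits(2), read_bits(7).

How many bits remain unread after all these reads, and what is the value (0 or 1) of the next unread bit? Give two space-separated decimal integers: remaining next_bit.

Read 1: bits[0:2] width=2 -> value=3 (bin 11); offset now 2 = byte 0 bit 2; 30 bits remain
Read 2: bits[2:9] width=7 -> value=115 (bin 1110011); offset now 9 = byte 1 bit 1; 23 bits remain

Answer: 23 0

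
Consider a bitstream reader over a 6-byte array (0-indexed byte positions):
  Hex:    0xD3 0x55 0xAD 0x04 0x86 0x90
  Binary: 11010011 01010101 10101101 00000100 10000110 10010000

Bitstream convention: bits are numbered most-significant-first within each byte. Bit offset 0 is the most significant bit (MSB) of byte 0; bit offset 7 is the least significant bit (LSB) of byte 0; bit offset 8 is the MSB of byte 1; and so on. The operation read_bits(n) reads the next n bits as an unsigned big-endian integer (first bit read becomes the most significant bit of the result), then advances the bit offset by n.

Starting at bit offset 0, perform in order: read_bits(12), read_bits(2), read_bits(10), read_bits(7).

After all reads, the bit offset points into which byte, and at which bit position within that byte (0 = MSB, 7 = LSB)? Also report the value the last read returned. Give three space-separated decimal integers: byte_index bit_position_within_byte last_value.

Read 1: bits[0:12] width=12 -> value=3381 (bin 110100110101); offset now 12 = byte 1 bit 4; 36 bits remain
Read 2: bits[12:14] width=2 -> value=1 (bin 01); offset now 14 = byte 1 bit 6; 34 bits remain
Read 3: bits[14:24] width=10 -> value=429 (bin 0110101101); offset now 24 = byte 3 bit 0; 24 bits remain
Read 4: bits[24:31] width=7 -> value=2 (bin 0000010); offset now 31 = byte 3 bit 7; 17 bits remain

Answer: 3 7 2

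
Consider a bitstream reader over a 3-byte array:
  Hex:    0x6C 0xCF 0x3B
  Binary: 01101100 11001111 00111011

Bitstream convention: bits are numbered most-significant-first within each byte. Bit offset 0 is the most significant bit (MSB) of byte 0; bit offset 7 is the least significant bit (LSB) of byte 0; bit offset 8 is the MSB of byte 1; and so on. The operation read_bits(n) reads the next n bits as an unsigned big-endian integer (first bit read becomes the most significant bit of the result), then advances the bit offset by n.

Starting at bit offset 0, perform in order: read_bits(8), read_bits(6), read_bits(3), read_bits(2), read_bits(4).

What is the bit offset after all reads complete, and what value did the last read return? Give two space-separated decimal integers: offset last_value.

Answer: 23 13

Derivation:
Read 1: bits[0:8] width=8 -> value=108 (bin 01101100); offset now 8 = byte 1 bit 0; 16 bits remain
Read 2: bits[8:14] width=6 -> value=51 (bin 110011); offset now 14 = byte 1 bit 6; 10 bits remain
Read 3: bits[14:17] width=3 -> value=6 (bin 110); offset now 17 = byte 2 bit 1; 7 bits remain
Read 4: bits[17:19] width=2 -> value=1 (bin 01); offset now 19 = byte 2 bit 3; 5 bits remain
Read 5: bits[19:23] width=4 -> value=13 (bin 1101); offset now 23 = byte 2 bit 7; 1 bits remain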